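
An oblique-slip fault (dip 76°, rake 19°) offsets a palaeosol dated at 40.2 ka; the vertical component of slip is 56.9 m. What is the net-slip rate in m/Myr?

dip-slip = throw / sin(dip) = 56.9 / sin(76°) = 58.64 m
net slip = dip-slip / sin(rake) = 58.64 / sin(19°) = 180.1 m
rate = 180.1 m / 40.2 ka = 0.00448 m/yr = 4480 m/Myr

4480 m/Myr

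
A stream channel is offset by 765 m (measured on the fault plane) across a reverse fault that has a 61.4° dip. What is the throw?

throw = dip-slip × sin(dip) = 765 m × sin(61.4°) = 672 m

672 m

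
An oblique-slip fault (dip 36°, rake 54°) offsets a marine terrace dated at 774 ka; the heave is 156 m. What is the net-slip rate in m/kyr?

dip-slip = heave / cos(dip) = 156 / cos(36°) = 192.8 m
net slip = dip-slip / sin(rake) = 192.8 / sin(54°) = 238.3 m
rate = 238.3 m / 774 ka = 0.000308 m/yr = 0.308 m/kyr

0.308 m/kyr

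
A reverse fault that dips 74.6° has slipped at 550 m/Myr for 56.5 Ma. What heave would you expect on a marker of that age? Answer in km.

dip-slip = rate × time = 550 m/Myr × 56.5 Ma = 31080 m
heave = dip-slip × cos(dip) = 31080 × cos(74.6°) = 8250 m = 8.25 km

8.25 km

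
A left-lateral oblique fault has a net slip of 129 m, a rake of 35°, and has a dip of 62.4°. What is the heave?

34.3 m

dip-slip = net slip × sin(rake) = 129 m × sin(35°) = 73.99 m
heave = dip-slip × cos(dip) = 73.99 × cos(62.4°) = 34.3 m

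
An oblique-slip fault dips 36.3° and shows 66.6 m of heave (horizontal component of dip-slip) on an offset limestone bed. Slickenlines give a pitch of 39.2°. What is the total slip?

dip-slip = heave / cos(dip) = 66.6 / cos(36.3°) = 82.64 m
net slip = dip-slip / sin(rake) = 82.64 / sin(39.2°) = 131 m

131 m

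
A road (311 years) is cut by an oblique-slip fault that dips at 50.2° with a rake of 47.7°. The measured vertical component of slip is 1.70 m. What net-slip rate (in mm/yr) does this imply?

dip-slip = throw / sin(dip) = 1.70 / sin(50.2°) = 2.213 m
net slip = dip-slip / sin(rake) = 2.213 / sin(47.7°) = 2.992 m
rate = 2.992 m / 311 years = 0.00962 m/yr = 9.62 mm/yr

9.62 mm/yr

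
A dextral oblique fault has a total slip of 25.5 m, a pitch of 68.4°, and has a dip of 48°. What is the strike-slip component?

strike-slip = net slip × cos(rake) = 25.5 m × cos(68.4°) = 9.39 m

9.39 m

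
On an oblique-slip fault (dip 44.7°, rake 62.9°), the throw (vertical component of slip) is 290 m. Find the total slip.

463 m

dip-slip = throw / sin(dip) = 290 / sin(44.7°) = 412.3 m
net slip = dip-slip / sin(rake) = 412.3 / sin(62.9°) = 463 m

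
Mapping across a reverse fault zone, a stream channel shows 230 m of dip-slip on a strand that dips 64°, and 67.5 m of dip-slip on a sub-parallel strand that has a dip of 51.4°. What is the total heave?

heave_A = 230 × cos(64°) = 100.8 m
heave_B = 67.5 × cos(51.4°) = 42.11 m
total = 100.8 + 42.11 = 143 m

143 m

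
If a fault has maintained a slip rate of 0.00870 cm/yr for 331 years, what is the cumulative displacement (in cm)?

2.88 cm

slip = rate × time = 0.00870 cm/yr × 331 years = 0.0288 m = 2.88 cm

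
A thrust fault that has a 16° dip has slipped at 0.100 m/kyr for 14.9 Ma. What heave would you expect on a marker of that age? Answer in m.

1430 m

dip-slip = rate × time = 0.100 m/kyr × 14.9 Ma = 1490 m
heave = dip-slip × cos(dip) = 1490 × cos(16°) = 1430 m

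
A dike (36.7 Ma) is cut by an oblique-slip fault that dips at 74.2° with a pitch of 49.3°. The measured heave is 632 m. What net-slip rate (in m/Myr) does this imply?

83.4 m/Myr

dip-slip = heave / cos(dip) = 632 / cos(74.2°) = 2321 m
net slip = dip-slip / sin(rake) = 2321 / sin(49.3°) = 3062 m
rate = 3062 m / 36.7 Ma = 0.0000834 m/yr = 83.4 m/Myr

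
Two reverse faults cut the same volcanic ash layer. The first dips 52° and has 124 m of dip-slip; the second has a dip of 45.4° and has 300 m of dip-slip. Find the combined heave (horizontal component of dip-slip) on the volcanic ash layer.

heave_A = 124 × cos(52°) = 76.34 m
heave_B = 300 × cos(45.4°) = 210.6 m
total = 76.34 + 210.6 = 287 m

287 m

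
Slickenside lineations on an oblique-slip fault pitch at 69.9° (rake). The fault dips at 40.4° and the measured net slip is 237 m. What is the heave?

dip-slip = net slip × sin(rake) = 237 m × sin(69.9°) = 222.6 m
heave = dip-slip × cos(dip) = 222.6 × cos(40.4°) = 169 m

169 m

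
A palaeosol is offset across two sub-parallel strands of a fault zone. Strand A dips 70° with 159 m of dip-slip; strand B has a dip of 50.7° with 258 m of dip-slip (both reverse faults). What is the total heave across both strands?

heave_A = 159 × cos(70°) = 54.38 m
heave_B = 258 × cos(50.7°) = 163.4 m
total = 54.38 + 163.4 = 218 m

218 m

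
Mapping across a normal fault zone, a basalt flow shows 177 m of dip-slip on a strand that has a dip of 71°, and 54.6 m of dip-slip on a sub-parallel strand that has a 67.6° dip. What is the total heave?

78.4 m

heave_A = 177 × cos(71°) = 57.63 m
heave_B = 54.6 × cos(67.6°) = 20.81 m
total = 57.63 + 20.81 = 78.4 m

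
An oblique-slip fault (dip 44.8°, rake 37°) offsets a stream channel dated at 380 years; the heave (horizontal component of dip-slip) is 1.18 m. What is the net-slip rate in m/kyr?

7.27 m/kyr

dip-slip = heave / cos(dip) = 1.18 / cos(44.8°) = 1.663 m
net slip = dip-slip / sin(rake) = 1.663 / sin(37°) = 2.763 m
rate = 2.763 m / 380 years = 0.00727 m/yr = 7.27 m/kyr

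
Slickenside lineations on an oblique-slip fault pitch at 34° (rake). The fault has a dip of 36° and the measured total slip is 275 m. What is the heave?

dip-slip = net slip × sin(rake) = 275 m × sin(34°) = 153.8 m
heave = dip-slip × cos(dip) = 153.8 × cos(36°) = 124 m

124 m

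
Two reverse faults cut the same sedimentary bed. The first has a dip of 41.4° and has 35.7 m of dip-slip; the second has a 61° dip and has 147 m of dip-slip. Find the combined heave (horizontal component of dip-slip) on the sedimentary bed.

heave_A = 35.7 × cos(41.4°) = 26.78 m
heave_B = 147 × cos(61°) = 71.27 m
total = 26.78 + 71.27 = 98 m

98 m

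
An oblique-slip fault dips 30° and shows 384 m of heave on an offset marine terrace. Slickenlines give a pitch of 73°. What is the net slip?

dip-slip = heave / cos(dip) = 384 / cos(30°) = 443.4 m
net slip = dip-slip / sin(rake) = 443.4 / sin(73°) = 464 m

464 m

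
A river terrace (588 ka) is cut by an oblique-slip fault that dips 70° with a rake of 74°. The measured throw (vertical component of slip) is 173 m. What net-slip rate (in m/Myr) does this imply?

dip-slip = throw / sin(dip) = 173 / sin(70°) = 184.1 m
net slip = dip-slip / sin(rake) = 184.1 / sin(74°) = 191.5 m
rate = 191.5 m / 588 ka = 0.000326 m/yr = 326 m/Myr

326 m/Myr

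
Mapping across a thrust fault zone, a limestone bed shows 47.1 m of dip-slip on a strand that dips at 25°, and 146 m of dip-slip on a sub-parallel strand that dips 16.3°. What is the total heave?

183 m

heave_A = 47.1 × cos(25°) = 42.69 m
heave_B = 146 × cos(16.3°) = 140.1 m
total = 42.69 + 140.1 = 183 m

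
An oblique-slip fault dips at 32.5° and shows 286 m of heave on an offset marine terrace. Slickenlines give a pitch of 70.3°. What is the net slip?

dip-slip = heave / cos(dip) = 286 / cos(32.5°) = 339.1 m
net slip = dip-slip / sin(rake) = 339.1 / sin(70.3°) = 360 m

360 m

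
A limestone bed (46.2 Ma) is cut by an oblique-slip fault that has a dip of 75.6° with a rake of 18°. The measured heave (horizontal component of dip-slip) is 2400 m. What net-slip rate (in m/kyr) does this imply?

0.676 m/kyr

dip-slip = heave / cos(dip) = 2400 / cos(75.6°) = 9651 m
net slip = dip-slip / sin(rake) = 9651 / sin(18°) = 31230 m
rate = 31230 m / 46.2 Ma = 0.000676 m/yr = 0.676 m/kyr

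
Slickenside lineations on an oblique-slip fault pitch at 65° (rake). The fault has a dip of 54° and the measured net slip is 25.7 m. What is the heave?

13.7 m

dip-slip = net slip × sin(rake) = 25.7 m × sin(65°) = 23.29 m
heave = dip-slip × cos(dip) = 23.29 × cos(54°) = 13.7 m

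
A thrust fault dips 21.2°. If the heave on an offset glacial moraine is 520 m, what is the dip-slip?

dip-slip = heave / cos(dip) = 520 / cos(21.2°) = 558 m

558 m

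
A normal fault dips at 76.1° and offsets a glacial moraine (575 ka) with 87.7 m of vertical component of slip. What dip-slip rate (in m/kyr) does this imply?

dip-slip = throw / sin(dip) = 87.7 m / sin(76.1°) = 90.35 m
rate = 90.35 m / 575 ka = 0.000157 m/yr = 0.157 m/kyr

0.157 m/kyr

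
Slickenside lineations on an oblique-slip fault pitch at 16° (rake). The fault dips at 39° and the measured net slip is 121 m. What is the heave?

25.9 m

dip-slip = net slip × sin(rake) = 121 m × sin(16°) = 33.35 m
heave = dip-slip × cos(dip) = 33.35 × cos(39°) = 25.9 m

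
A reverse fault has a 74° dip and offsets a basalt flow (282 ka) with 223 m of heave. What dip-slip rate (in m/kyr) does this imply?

dip-slip = heave / cos(dip) = 223 m / cos(74°) = 809 m
rate = 809 m / 282 ka = 0.00287 m/yr = 2.87 m/kyr

2.87 m/kyr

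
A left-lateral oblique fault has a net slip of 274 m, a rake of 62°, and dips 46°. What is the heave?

dip-slip = net slip × sin(rake) = 274 m × sin(62°) = 241.9 m
heave = dip-slip × cos(dip) = 241.9 × cos(46°) = 168 m

168 m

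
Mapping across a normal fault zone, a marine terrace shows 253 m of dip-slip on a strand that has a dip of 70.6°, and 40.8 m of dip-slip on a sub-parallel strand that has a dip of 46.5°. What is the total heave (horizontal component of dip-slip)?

112 m

heave_A = 253 × cos(70.6°) = 84.04 m
heave_B = 40.8 × cos(46.5°) = 28.08 m
total = 84.04 + 28.08 = 112 m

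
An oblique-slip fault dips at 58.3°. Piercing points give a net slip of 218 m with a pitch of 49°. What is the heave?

dip-slip = net slip × sin(rake) = 218 m × sin(49°) = 164.5 m
heave = dip-slip × cos(dip) = 164.5 × cos(58.3°) = 86.5 m

86.5 m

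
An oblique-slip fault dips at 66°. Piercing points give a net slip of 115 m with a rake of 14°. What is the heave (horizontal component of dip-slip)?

dip-slip = net slip × sin(rake) = 115 m × sin(14°) = 27.82 m
heave = dip-slip × cos(dip) = 27.82 × cos(66°) = 11.3 m

11.3 m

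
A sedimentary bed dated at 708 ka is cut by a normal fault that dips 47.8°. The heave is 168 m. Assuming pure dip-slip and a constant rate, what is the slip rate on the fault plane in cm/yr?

dip-slip = heave / cos(dip) = 168 m / cos(47.8°) = 250.1 m
rate = 250.1 m / 708 ka = 0.000353 m/yr = 0.0353 cm/yr

0.0353 cm/yr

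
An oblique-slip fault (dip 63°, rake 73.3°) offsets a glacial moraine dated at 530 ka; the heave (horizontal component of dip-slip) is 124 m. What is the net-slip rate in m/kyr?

dip-slip = heave / cos(dip) = 124 / cos(63°) = 273.1 m
net slip = dip-slip / sin(rake) = 273.1 / sin(73.3°) = 285.2 m
rate = 285.2 m / 530 ka = 0.000538 m/yr = 0.538 m/kyr

0.538 m/kyr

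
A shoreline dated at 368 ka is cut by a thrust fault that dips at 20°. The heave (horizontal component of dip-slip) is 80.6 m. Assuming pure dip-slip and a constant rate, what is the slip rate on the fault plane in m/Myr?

233 m/Myr

dip-slip = heave / cos(dip) = 80.6 m / cos(20°) = 85.77 m
rate = 85.77 m / 368 ka = 0.000233 m/yr = 233 m/Myr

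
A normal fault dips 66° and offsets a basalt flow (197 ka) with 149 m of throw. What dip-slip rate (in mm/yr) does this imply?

dip-slip = throw / sin(dip) = 149 m / sin(66°) = 163.1 m
rate = 163.1 m / 197 ka = 0.000828 m/yr = 0.828 mm/yr

0.828 mm/yr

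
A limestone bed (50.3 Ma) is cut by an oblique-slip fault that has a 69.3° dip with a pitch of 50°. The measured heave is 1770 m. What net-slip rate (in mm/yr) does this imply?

0.130 mm/yr

dip-slip = heave / cos(dip) = 1770 / cos(69.3°) = 5007 m
net slip = dip-slip / sin(rake) = 5007 / sin(50°) = 6537 m
rate = 6537 m / 50.3 Ma = 0.000130 m/yr = 0.130 mm/yr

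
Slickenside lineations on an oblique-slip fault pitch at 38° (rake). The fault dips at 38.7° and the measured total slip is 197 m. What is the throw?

dip-slip = net slip × sin(rake) = 197 m × sin(38°) = 121.3 m
throw = dip-slip × sin(dip) = 121.3 × sin(38.7°) = 75.8 m

75.8 m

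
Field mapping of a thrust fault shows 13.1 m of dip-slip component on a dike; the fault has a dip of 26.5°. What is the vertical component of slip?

throw = dip-slip × sin(dip) = 13.1 m × sin(26.5°) = 5.85 m

5.85 m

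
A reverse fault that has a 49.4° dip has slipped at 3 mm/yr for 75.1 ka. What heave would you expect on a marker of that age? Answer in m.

dip-slip = rate × time = 3 mm/yr × 75.1 ka = 225.3 m
heave = dip-slip × cos(dip) = 225.3 × cos(49.4°) = 147 m

147 m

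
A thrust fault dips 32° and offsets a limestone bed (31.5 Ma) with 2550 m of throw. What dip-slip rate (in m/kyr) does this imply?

0.153 m/kyr

dip-slip = throw / sin(dip) = 2550 m / sin(32°) = 4812 m
rate = 4812 m / 31.5 Ma = 0.000153 m/yr = 0.153 m/kyr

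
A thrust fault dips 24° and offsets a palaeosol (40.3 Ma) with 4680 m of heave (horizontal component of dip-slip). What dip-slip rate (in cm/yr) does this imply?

0.0127 cm/yr

dip-slip = heave / cos(dip) = 4680 m / cos(24°) = 5123 m
rate = 5123 m / 40.3 Ma = 0.000127 m/yr = 0.0127 cm/yr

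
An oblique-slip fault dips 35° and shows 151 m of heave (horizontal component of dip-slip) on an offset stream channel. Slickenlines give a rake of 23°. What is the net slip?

dip-slip = heave / cos(dip) = 151 / cos(35°) = 184.3 m
net slip = dip-slip / sin(rake) = 184.3 / sin(23°) = 472 m

472 m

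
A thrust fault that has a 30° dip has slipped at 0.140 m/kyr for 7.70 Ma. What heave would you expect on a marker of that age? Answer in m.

dip-slip = rate × time = 0.140 m/kyr × 7.70 Ma = 1078 m
heave = dip-slip × cos(dip) = 1078 × cos(30°) = 934 m

934 m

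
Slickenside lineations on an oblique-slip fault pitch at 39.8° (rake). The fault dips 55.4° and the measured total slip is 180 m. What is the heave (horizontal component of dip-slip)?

65.4 m

dip-slip = net slip × sin(rake) = 180 m × sin(39.8°) = 115.2 m
heave = dip-slip × cos(dip) = 115.2 × cos(55.4°) = 65.4 m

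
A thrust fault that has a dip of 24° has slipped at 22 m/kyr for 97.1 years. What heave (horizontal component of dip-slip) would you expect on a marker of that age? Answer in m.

dip-slip = rate × time = 22 m/kyr × 97.1 years = 2.136 m
heave = dip-slip × cos(dip) = 2.136 × cos(24°) = 1.95 m

1.95 m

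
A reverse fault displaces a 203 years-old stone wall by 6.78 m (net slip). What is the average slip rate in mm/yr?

33.4 mm/yr

rate = 6.78 m / 203 years = 0.0334 m/yr = 33.4 mm/yr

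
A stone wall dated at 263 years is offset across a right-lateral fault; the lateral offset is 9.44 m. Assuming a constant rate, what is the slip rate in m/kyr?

rate = 9.44 m / 263 years = 0.0359 m/yr = 35.9 m/kyr

35.9 m/kyr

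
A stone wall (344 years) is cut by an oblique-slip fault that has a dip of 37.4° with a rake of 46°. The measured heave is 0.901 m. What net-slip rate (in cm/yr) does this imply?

0.458 cm/yr

dip-slip = heave / cos(dip) = 0.901 / cos(37.4°) = 1.134 m
net slip = dip-slip / sin(rake) = 1.134 / sin(46°) = 1.577 m
rate = 1.577 m / 344 years = 0.00458 m/yr = 0.458 cm/yr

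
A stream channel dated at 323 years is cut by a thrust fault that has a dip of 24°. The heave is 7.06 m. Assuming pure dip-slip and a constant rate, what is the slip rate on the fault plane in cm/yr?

2.39 cm/yr

dip-slip = heave / cos(dip) = 7.06 m / cos(24°) = 7.728 m
rate = 7.728 m / 323 years = 0.0239 m/yr = 2.39 cm/yr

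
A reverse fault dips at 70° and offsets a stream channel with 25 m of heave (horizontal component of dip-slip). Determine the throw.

throw = heave × tan(dip) = 25 × tan(70°) = 68.7 m

68.7 m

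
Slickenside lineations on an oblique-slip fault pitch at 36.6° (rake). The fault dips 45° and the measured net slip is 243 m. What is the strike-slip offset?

195 m

strike-slip = net slip × cos(rake) = 243 m × cos(36.6°) = 195 m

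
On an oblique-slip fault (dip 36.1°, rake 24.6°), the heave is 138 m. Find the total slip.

dip-slip = heave / cos(dip) = 138 / cos(36.1°) = 170.8 m
net slip = dip-slip / sin(rake) = 170.8 / sin(24.6°) = 410 m

410 m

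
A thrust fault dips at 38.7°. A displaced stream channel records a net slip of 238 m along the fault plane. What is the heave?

heave = dip-slip × cos(dip) = 238 m × cos(38.7°) = 186 m

186 m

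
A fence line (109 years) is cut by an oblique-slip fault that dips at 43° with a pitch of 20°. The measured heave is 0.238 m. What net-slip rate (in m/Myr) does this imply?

8730 m/Myr

dip-slip = heave / cos(dip) = 0.238 / cos(43°) = 0.3254 m
net slip = dip-slip / sin(rake) = 0.3254 / sin(20°) = 0.9515 m
rate = 0.9515 m / 109 years = 0.00873 m/yr = 8730 m/Myr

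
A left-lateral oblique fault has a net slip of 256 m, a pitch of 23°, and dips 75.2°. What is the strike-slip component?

strike-slip = net slip × cos(rake) = 256 m × cos(23°) = 236 m

236 m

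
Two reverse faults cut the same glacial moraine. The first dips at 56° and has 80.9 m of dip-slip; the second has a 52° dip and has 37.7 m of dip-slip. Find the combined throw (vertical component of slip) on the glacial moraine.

96.8 m

throw_A = 80.9 × sin(56°) = 67.07 m
throw_B = 37.7 × sin(52°) = 29.71 m
total = 67.07 + 29.71 = 96.8 m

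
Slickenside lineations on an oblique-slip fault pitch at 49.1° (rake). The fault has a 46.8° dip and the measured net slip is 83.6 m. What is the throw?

dip-slip = net slip × sin(rake) = 83.6 m × sin(49.1°) = 63.19 m
throw = dip-slip × sin(dip) = 63.19 × sin(46.8°) = 46.1 m

46.1 m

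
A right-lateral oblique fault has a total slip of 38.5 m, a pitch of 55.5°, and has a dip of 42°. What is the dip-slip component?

dip-slip = net slip × sin(rake) = 38.5 m × sin(55.5°) = 31.7 m

31.7 m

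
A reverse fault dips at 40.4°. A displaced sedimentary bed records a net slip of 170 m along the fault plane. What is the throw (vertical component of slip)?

throw = dip-slip × sin(dip) = 170 m × sin(40.4°) = 110 m

110 m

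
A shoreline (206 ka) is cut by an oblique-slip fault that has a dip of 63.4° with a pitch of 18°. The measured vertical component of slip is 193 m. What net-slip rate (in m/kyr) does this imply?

dip-slip = throw / sin(dip) = 193 / sin(63.4°) = 215.8 m
net slip = dip-slip / sin(rake) = 215.8 / sin(18°) = 698.5 m
rate = 698.5 m / 206 ka = 0.00339 m/yr = 3.39 m/kyr

3.39 m/kyr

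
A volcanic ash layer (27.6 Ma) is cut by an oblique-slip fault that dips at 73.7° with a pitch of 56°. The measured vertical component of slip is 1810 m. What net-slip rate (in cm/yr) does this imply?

dip-slip = throw / sin(dip) = 1810 / sin(73.7°) = 1886 m
net slip = dip-slip / sin(rake) = 1886 / sin(56°) = 2275 m
rate = 2275 m / 27.6 Ma = 0.0000824 m/yr = 0.00824 cm/yr

0.00824 cm/yr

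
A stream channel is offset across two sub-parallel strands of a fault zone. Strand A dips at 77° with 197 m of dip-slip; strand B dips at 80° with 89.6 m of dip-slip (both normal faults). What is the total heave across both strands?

heave_A = 197 × cos(77°) = 44.32 m
heave_B = 89.6 × cos(80°) = 15.56 m
total = 44.32 + 15.56 = 59.9 m

59.9 m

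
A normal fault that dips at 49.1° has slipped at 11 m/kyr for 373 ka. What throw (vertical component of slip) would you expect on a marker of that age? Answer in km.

dip-slip = rate × time = 11 m/kyr × 373 ka = 4103 m
throw = dip-slip × sin(dip) = 4103 × sin(49.1°) = 3100 m = 3.10 km

3.10 km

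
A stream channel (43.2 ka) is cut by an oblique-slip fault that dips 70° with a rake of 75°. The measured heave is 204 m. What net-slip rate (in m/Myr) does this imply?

14300 m/Myr

dip-slip = heave / cos(dip) = 204 / cos(70°) = 596.5 m
net slip = dip-slip / sin(rake) = 596.5 / sin(75°) = 617.5 m
rate = 617.5 m / 43.2 ka = 0.0143 m/yr = 14300 m/Myr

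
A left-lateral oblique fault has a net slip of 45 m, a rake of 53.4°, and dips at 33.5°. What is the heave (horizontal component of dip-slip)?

dip-slip = net slip × sin(rake) = 45 m × sin(53.4°) = 36.13 m
heave = dip-slip × cos(dip) = 36.13 × cos(33.5°) = 30.1 m

30.1 m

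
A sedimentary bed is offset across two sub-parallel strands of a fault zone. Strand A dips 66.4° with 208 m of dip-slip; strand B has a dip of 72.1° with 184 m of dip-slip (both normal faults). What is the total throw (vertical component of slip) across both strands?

throw_A = 208 × sin(66.4°) = 190.6 m
throw_B = 184 × sin(72.1°) = 175.1 m
total = 190.6 + 175.1 = 366 m

366 m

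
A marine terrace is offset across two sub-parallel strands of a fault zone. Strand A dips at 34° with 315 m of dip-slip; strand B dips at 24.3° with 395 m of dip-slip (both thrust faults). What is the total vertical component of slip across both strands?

339 m

throw_A = 315 × sin(34°) = 176.1 m
throw_B = 395 × sin(24.3°) = 162.5 m
total = 176.1 + 162.5 = 339 m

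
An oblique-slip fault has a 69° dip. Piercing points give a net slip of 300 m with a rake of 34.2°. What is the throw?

dip-slip = net slip × sin(rake) = 300 m × sin(34.2°) = 168.6 m
throw = dip-slip × sin(dip) = 168.6 × sin(69°) = 157 m

157 m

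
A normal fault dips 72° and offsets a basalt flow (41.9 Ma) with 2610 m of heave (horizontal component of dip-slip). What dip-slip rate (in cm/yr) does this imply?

0.0202 cm/yr

dip-slip = heave / cos(dip) = 2610 m / cos(72°) = 8446 m
rate = 8446 m / 41.9 Ma = 0.000202 m/yr = 0.0202 cm/yr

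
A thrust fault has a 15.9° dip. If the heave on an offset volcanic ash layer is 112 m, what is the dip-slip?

116 m

dip-slip = heave / cos(dip) = 112 / cos(15.9°) = 116 m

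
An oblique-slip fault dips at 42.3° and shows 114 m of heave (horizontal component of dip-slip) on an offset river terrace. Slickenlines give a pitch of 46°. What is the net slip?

214 m

dip-slip = heave / cos(dip) = 114 / cos(42.3°) = 154.1 m
net slip = dip-slip / sin(rake) = 154.1 / sin(46°) = 214 m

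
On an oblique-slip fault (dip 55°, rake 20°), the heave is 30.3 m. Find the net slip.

dip-slip = heave / cos(dip) = 30.3 / cos(55°) = 52.83 m
net slip = dip-slip / sin(rake) = 52.83 / sin(20°) = 154 m

154 m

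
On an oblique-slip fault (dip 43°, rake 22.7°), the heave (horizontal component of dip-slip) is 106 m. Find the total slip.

376 m

dip-slip = heave / cos(dip) = 106 / cos(43°) = 144.9 m
net slip = dip-slip / sin(rake) = 144.9 / sin(22.7°) = 376 m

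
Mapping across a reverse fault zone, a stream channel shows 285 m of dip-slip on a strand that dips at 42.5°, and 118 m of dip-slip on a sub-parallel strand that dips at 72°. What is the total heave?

247 m

heave_A = 285 × cos(42.5°) = 210.1 m
heave_B = 118 × cos(72°) = 36.46 m
total = 210.1 + 36.46 = 247 m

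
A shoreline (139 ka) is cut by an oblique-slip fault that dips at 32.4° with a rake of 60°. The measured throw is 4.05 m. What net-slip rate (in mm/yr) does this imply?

0.0628 mm/yr

dip-slip = throw / sin(dip) = 4.05 / sin(32.4°) = 7.558 m
net slip = dip-slip / sin(rake) = 7.558 / sin(60°) = 8.728 m
rate = 8.728 m / 139 ka = 0.0000628 m/yr = 0.0628 mm/yr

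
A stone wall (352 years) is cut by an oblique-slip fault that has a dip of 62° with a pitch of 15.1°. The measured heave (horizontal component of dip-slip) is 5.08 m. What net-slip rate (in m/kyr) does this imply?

dip-slip = heave / cos(dip) = 5.08 / cos(62°) = 10.82 m
net slip = dip-slip / sin(rake) = 10.82 / sin(15.1°) = 41.54 m
rate = 41.54 m / 352 years = 0.118 m/yr = 118 m/kyr

118 m/kyr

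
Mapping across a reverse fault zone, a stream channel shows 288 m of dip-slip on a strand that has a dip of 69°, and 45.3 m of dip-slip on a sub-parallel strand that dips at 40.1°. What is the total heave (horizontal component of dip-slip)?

138 m

heave_A = 288 × cos(69°) = 103.2 m
heave_B = 45.3 × cos(40.1°) = 34.65 m
total = 103.2 + 34.65 = 138 m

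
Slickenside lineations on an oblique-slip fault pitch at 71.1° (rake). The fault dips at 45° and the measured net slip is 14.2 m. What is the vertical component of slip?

dip-slip = net slip × sin(rake) = 14.2 m × sin(71.1°) = 13.43 m
throw = dip-slip × sin(dip) = 13.43 × sin(45°) = 9.50 m

9.50 m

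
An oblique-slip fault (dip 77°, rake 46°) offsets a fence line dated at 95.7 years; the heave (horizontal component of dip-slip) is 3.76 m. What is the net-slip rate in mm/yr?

dip-slip = heave / cos(dip) = 3.76 / cos(77°) = 16.71 m
net slip = dip-slip / sin(rake) = 16.71 / sin(46°) = 23.24 m
rate = 23.24 m / 95.7 years = 0.243 m/yr = 243 mm/yr

243 mm/yr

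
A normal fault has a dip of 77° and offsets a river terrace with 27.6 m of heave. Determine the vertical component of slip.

throw = heave × tan(dip) = 27.6 × tan(77°) = 120 m

120 m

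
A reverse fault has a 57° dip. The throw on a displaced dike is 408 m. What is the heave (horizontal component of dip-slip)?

265 m

heave = throw / tan(dip) = 408 / tan(57°) = 265 m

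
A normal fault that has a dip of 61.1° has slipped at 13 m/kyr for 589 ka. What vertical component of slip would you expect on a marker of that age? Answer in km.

dip-slip = rate × time = 13 m/kyr × 589 ka = 7657 m
throw = dip-slip × sin(dip) = 7657 × sin(61.1°) = 6700 m = 6.70 km

6.70 km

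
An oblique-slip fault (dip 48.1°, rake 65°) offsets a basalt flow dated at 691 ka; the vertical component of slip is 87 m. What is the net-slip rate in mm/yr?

dip-slip = throw / sin(dip) = 87 / sin(48.1°) = 116.9 m
net slip = dip-slip / sin(rake) = 116.9 / sin(65°) = 129 m
rate = 129 m / 691 ka = 0.000187 m/yr = 0.187 mm/yr

0.187 mm/yr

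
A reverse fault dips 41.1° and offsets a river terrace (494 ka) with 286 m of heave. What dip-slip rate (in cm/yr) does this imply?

0.0768 cm/yr

dip-slip = heave / cos(dip) = 286 m / cos(41.1°) = 379.5 m
rate = 379.5 m / 494 ka = 0.000768 m/yr = 0.0768 cm/yr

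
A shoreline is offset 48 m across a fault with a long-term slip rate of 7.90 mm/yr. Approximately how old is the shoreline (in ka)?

age = offset / rate = 48 m / (7.90 mm/yr) = 6080 yr = 6.08 ka

6.08 ka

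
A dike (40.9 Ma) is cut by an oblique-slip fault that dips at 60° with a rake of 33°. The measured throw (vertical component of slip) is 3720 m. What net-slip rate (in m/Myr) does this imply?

193 m/Myr

dip-slip = throw / sin(dip) = 3720 / sin(60°) = 4295 m
net slip = dip-slip / sin(rake) = 4295 / sin(33°) = 7887 m
rate = 7887 m / 40.9 Ma = 0.000193 m/yr = 193 m/Myr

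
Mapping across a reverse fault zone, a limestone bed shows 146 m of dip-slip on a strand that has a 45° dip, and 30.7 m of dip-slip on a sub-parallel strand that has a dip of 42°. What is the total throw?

124 m

throw_A = 146 × sin(45°) = 103.2 m
throw_B = 30.7 × sin(42°) = 20.54 m
total = 103.2 + 20.54 = 124 m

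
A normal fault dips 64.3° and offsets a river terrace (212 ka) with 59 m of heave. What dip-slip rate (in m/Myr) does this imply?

dip-slip = heave / cos(dip) = 59 m / cos(64.3°) = 136.1 m
rate = 136.1 m / 212 ka = 0.000642 m/yr = 642 m/Myr

642 m/Myr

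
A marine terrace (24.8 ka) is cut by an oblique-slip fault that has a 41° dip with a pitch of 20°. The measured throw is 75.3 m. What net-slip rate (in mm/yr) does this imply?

13.5 mm/yr

dip-slip = throw / sin(dip) = 75.3 / sin(41°) = 114.8 m
net slip = dip-slip / sin(rake) = 114.8 / sin(20°) = 335.6 m
rate = 335.6 m / 24.8 ka = 0.0135 m/yr = 13.5 mm/yr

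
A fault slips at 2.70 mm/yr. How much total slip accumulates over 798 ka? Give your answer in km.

slip = rate × time = 2.70 mm/yr × 798 ka = 2150 m = 2.15 km

2.15 km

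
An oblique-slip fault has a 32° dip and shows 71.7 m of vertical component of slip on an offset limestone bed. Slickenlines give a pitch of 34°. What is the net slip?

242 m

dip-slip = throw / sin(dip) = 71.7 / sin(32°) = 135.3 m
net slip = dip-slip / sin(rake) = 135.3 / sin(34°) = 242 m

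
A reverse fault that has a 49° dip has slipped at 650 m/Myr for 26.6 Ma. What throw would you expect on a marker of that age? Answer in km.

dip-slip = rate × time = 650 m/Myr × 26.6 Ma = 17290 m
throw = dip-slip × sin(dip) = 17290 × sin(49°) = 13000 m = 13 km

13 km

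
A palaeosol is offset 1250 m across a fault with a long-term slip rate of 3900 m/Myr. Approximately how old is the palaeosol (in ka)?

321 ka

age = offset / rate = 1250 m / (3900 m/Myr) = 321000 yr = 321 ka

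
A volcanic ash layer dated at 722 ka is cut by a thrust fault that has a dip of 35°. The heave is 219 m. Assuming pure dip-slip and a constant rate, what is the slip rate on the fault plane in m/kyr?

0.370 m/kyr

dip-slip = heave / cos(dip) = 219 m / cos(35°) = 267.3 m
rate = 267.3 m / 722 ka = 0.000370 m/yr = 0.370 m/kyr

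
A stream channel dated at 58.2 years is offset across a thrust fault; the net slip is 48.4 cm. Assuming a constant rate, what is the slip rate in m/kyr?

8.32 m/kyr

rate = 48.4 cm / 58.2 years = 0.00832 m/yr = 8.32 m/kyr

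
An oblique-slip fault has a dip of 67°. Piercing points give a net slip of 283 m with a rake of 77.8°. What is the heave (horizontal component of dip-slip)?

dip-slip = net slip × sin(rake) = 283 m × sin(77.8°) = 276.6 m
heave = dip-slip × cos(dip) = 276.6 × cos(67°) = 108 m

108 m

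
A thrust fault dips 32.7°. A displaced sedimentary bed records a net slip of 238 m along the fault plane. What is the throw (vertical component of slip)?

throw = dip-slip × sin(dip) = 238 m × sin(32.7°) = 129 m

129 m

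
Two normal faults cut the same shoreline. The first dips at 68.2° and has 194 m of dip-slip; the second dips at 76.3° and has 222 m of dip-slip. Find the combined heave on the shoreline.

heave_A = 194 × cos(68.2°) = 72.05 m
heave_B = 222 × cos(76.3°) = 52.58 m
total = 72.05 + 52.58 = 125 m

125 m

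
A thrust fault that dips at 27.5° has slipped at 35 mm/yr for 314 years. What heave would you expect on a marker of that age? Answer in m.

dip-slip = rate × time = 35 mm/yr × 314 years = 10.99 m
heave = dip-slip × cos(dip) = 10.99 × cos(27.5°) = 9.75 m

9.75 m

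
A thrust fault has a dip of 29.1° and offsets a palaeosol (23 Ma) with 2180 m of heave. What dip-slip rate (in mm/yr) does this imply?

0.108 mm/yr

dip-slip = heave / cos(dip) = 2180 m / cos(29.1°) = 2495 m
rate = 2495 m / 23 Ma = 0.000108 m/yr = 0.108 mm/yr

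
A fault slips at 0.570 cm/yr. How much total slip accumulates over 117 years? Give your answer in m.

slip = rate × time = 0.570 cm/yr × 117 years = 0.667 m

0.667 m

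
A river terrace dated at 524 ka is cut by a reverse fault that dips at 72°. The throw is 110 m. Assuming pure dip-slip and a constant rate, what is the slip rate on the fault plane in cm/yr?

0.0221 cm/yr

dip-slip = throw / sin(dip) = 110 m / sin(72°) = 115.7 m
rate = 115.7 m / 524 ka = 0.000221 m/yr = 0.0221 cm/yr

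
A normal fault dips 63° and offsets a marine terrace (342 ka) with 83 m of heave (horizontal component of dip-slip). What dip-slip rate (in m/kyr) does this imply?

0.535 m/kyr

dip-slip = heave / cos(dip) = 83 m / cos(63°) = 182.8 m
rate = 182.8 m / 342 ka = 0.000535 m/yr = 0.535 m/kyr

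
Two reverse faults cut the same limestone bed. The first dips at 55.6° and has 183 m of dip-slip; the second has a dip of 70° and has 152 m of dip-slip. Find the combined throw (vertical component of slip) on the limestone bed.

throw_A = 183 × sin(55.6°) = 151 m
throw_B = 152 × sin(70°) = 142.8 m
total = 151 + 142.8 = 294 m

294 m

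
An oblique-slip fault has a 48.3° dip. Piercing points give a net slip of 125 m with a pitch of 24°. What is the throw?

dip-slip = net slip × sin(rake) = 125 m × sin(24°) = 50.84 m
throw = dip-slip × sin(dip) = 50.84 × sin(48.3°) = 38 m

38 m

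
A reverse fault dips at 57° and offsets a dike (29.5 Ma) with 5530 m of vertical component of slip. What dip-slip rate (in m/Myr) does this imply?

224 m/Myr

dip-slip = throw / sin(dip) = 5530 m / sin(57°) = 6594 m
rate = 6594 m / 29.5 Ma = 0.000224 m/yr = 224 m/Myr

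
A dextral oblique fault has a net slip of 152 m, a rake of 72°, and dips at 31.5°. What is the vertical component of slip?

dip-slip = net slip × sin(rake) = 152 m × sin(72°) = 144.6 m
throw = dip-slip × sin(dip) = 144.6 × sin(31.5°) = 75.5 m

75.5 m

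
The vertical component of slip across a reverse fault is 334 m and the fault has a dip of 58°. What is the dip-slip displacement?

394 m

dip-slip = throw / sin(dip) = 334 / sin(58°) = 394 m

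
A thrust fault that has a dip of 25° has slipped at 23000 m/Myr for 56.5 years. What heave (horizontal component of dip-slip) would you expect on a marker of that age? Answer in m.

1.18 m

dip-slip = rate × time = 23000 m/Myr × 56.5 years = 1.299 m
heave = dip-slip × cos(dip) = 1.299 × cos(25°) = 1.18 m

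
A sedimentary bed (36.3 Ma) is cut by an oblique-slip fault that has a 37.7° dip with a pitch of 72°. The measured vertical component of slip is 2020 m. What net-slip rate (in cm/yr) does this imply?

dip-slip = throw / sin(dip) = 2020 / sin(37.7°) = 3303 m
net slip = dip-slip / sin(rake) = 3303 / sin(72°) = 3473 m
rate = 3473 m / 36.3 Ma = 0.0000957 m/yr = 0.00957 cm/yr

0.00957 cm/yr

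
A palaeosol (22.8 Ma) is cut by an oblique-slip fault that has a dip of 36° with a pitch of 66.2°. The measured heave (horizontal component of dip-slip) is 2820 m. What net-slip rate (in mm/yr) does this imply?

dip-slip = heave / cos(dip) = 2820 / cos(36°) = 3486 m
net slip = dip-slip / sin(rake) = 3486 / sin(66.2°) = 3810 m
rate = 3810 m / 22.8 Ma = 0.000167 m/yr = 0.167 mm/yr

0.167 mm/yr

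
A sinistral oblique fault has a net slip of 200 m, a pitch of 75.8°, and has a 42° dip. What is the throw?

130 m

dip-slip = net slip × sin(rake) = 200 m × sin(75.8°) = 193.9 m
throw = dip-slip × sin(dip) = 193.9 × sin(42°) = 130 m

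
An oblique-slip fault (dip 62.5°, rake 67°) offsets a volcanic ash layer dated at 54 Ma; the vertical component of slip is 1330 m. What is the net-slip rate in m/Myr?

30.2 m/Myr

dip-slip = throw / sin(dip) = 1330 / sin(62.5°) = 1499 m
net slip = dip-slip / sin(rake) = 1499 / sin(67°) = 1629 m
rate = 1629 m / 54 Ma = 0.0000302 m/yr = 30.2 m/Myr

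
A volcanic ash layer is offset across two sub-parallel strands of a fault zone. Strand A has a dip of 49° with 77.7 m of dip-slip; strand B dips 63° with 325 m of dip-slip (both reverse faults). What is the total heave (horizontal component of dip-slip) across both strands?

199 m

heave_A = 77.7 × cos(49°) = 50.98 m
heave_B = 325 × cos(63°) = 147.5 m
total = 50.98 + 147.5 = 199 m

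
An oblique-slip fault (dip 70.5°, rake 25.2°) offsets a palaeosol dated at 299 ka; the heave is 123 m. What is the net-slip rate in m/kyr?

2.89 m/kyr

dip-slip = heave / cos(dip) = 123 / cos(70.5°) = 368.5 m
net slip = dip-slip / sin(rake) = 368.5 / sin(25.2°) = 865.4 m
rate = 865.4 m / 299 ka = 0.00289 m/yr = 2.89 m/kyr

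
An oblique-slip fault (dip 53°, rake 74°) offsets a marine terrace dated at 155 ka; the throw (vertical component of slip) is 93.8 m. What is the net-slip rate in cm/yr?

dip-slip = throw / sin(dip) = 93.8 / sin(53°) = 117.5 m
net slip = dip-slip / sin(rake) = 117.5 / sin(74°) = 122.2 m
rate = 122.2 m / 155 ka = 0.000788 m/yr = 0.0788 cm/yr

0.0788 cm/yr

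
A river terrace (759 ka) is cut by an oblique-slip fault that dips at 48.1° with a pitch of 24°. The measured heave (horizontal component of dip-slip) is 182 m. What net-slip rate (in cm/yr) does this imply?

dip-slip = heave / cos(dip) = 182 / cos(48.1°) = 272.5 m
net slip = dip-slip / sin(rake) = 272.5 / sin(24°) = 670 m
rate = 670 m / 759 ka = 0.000883 m/yr = 0.0883 cm/yr

0.0883 cm/yr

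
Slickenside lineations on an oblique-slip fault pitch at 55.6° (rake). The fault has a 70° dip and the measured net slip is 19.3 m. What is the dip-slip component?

15.9 m

dip-slip = net slip × sin(rake) = 19.3 m × sin(55.6°) = 15.9 m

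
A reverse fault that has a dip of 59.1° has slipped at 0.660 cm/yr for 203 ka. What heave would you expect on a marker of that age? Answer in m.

dip-slip = rate × time = 0.660 cm/yr × 203 ka = 1340 m
heave = dip-slip × cos(dip) = 1340 × cos(59.1°) = 688 m

688 m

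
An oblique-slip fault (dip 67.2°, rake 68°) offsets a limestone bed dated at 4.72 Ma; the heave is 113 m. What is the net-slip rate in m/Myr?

66.6 m/Myr

dip-slip = heave / cos(dip) = 113 / cos(67.2°) = 291.6 m
net slip = dip-slip / sin(rake) = 291.6 / sin(68°) = 314.5 m
rate = 314.5 m / 4.72 Ma = 0.0000666 m/yr = 66.6 m/Myr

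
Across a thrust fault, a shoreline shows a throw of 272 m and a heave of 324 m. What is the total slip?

423 m

net slip = √(throw² + heave²) = √(272² + 324²) = 423 m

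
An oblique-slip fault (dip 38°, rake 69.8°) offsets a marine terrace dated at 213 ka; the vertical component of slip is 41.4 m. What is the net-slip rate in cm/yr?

0.0336 cm/yr

dip-slip = throw / sin(dip) = 41.4 / sin(38°) = 67.24 m
net slip = dip-slip / sin(rake) = 67.24 / sin(69.8°) = 71.65 m
rate = 71.65 m / 213 ka = 0.000336 m/yr = 0.0336 cm/yr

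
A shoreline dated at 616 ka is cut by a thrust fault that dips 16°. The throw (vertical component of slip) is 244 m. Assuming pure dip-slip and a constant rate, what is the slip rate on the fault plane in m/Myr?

dip-slip = throw / sin(dip) = 244 m / sin(16°) = 885.2 m
rate = 885.2 m / 616 ka = 0.00144 m/yr = 1440 m/Myr

1440 m/Myr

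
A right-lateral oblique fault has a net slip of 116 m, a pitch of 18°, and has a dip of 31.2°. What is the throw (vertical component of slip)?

18.6 m

dip-slip = net slip × sin(rake) = 116 m × sin(18°) = 35.85 m
throw = dip-slip × sin(dip) = 35.85 × sin(31.2°) = 18.6 m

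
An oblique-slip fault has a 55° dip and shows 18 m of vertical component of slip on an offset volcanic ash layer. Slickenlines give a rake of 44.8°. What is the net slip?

31.2 m

dip-slip = throw / sin(dip) = 18 / sin(55°) = 21.97 m
net slip = dip-slip / sin(rake) = 21.97 / sin(44.8°) = 31.2 m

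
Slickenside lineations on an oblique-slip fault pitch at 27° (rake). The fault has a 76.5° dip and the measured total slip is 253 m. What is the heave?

dip-slip = net slip × sin(rake) = 253 m × sin(27°) = 114.9 m
heave = dip-slip × cos(dip) = 114.9 × cos(76.5°) = 26.8 m

26.8 m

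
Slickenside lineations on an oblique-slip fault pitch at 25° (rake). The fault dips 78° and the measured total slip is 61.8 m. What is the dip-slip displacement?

26.1 m

dip-slip = net slip × sin(rake) = 61.8 m × sin(25°) = 26.1 m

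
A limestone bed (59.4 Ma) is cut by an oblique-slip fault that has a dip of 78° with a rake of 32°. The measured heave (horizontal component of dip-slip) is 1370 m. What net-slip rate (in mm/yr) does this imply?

dip-slip = heave / cos(dip) = 1370 / cos(78°) = 6589 m
net slip = dip-slip / sin(rake) = 6589 / sin(32°) = 12430 m
rate = 12430 m / 59.4 Ma = 0.000209 m/yr = 0.209 mm/yr

0.209 mm/yr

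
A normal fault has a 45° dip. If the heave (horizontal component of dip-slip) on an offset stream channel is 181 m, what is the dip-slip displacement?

dip-slip = heave / cos(dip) = 181 / cos(45°) = 256 m

256 m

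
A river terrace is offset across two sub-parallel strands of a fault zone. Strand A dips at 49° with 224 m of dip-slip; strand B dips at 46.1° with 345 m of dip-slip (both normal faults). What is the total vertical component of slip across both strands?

throw_A = 224 × sin(49°) = 169.1 m
throw_B = 345 × sin(46.1°) = 248.6 m
total = 169.1 + 248.6 = 418 m

418 m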